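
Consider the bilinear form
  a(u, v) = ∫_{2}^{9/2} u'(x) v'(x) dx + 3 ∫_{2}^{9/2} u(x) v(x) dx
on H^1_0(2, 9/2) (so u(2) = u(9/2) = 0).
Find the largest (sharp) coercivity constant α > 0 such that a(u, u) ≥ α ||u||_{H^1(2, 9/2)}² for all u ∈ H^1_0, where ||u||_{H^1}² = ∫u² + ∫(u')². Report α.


α = 1

Coercivity of a(·,·) on H^1_0(2, 9/2) means a(u, u) ≥ α ||u||_{H^1}² for every u ∈ H^1_0.
The interval has length L = 5/2, and Poincaré/coercivity depend only on L. Here a(u, u) = ∫(u')² + (3)·∫u².
Here c = 3 ≥ 1, so a(u,u) = ∫(u')² + c∫u² ≥ ∫(u')² + ∫u² = ||u||_{H^1}², i.e. α = 1 works. No larger α is possible: a(u,u) ≥ α||u||_{H^1}² means (1−α)∫(u')² ≥ (α−c)∫u², and for the modes u_n = sin(nπ(x−x₀)/L) (x₀ the left endpoint) one has ∫u_n²/∫(u_n')² = (L/(nπ))² → 0, so a(u_n,u_n)/||u_n||_{H^1}² → 1. Hence the optimal constant is α = 1.
Therefore α = 1.


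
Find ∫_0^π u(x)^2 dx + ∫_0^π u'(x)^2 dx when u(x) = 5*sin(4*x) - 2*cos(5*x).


||u||_{H^1(0,π)}^2 = 4160/9 + 529*π/2

u'(x) = 10*sin(5*x) + 20*cos(4*x).
Expand u² and (u')² and integrate term by term on (0, π), using: for integers n ≥ 1, ∫_0^π sin²(nx) dx = ∫_0^π cos²(nx) dx = π/2; for n ≠ n', ∫_0^π sin(nx)sin(n'x) dx = ∫_0^π cos(nx)cos(n'x) dx = 0; and by product-to-sum, ∫_0^π sin(nx)cos(n'x) dx = ½∫_0^π [sin((n+n')x) + sin((n−n')x)] dx, which is 0 when n+n' is even and 2n/(n²−n'²) when n+n' is odd (it need not vanish on (0, π)).
  u² squared terms: (-2)²·∫cos(5x)² dx = 4·π/2 = 2*π;  (5)²·∫sin(4x)² dx = 25·π/2 = 25*π/2.
  u² cross terms: 2·(-2)·(5)·∫cos(5x)·sin(4x) dx = -20·(-8/9) = 160/9.
  So ∫_0^π u² dx = 2*π + 25*π/2 + 160/9 = 160/9 + 29*π/2.
  (u')² squared terms: (10)²·∫sin(5x)² dx = 100·π/2 = 50*π;  (20)²·∫cos(4x)² dx = 400·π/2 = 200*π.
  (u')² cross terms: 2·(10)·(20)·∫sin(5x)·cos(4x) dx = 400·(10/9) = 4000/9.
  So ∫_0^π (u')² dx = 50*π + 200*π + 4000/9 = 4000/9 + 250*π.
||u||_{H^1}^2 = (160/9 + 29*π/2) + (4000/9 + 250*π) = 4160/9 + 529*π/2.


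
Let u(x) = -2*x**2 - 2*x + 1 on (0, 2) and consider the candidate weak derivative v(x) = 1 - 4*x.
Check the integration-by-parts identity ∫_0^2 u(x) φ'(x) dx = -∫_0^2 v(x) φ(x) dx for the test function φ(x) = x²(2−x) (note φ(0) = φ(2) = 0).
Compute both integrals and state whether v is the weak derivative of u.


LHS = 136/15, RHS = 76/15. No, v is not the weak derivative of u.

u(x) = -2*x**2 - 2*x + 1, classical derivative u'(x) = -4*x - 2.
φ(x) = x²(2−x), so φ'(x) = x*(4 - 3*x).
Note φ(0) = φ(2) = 0, so the boundary term u·φ vanishes.
LHS = ∫_0^2 u(x) φ'(x) dx = ∫_0^2 (6*x^4 - 2*x^3 - 11*x^2 + 4*x) dx. Term by term:
  ∫_0^2 6*x^4 dx = 192/5;  ∫_0^2 -2*x^3 dx = -8;  ∫_0^2 -11*x^2 dx = -88/3;
  ∫_0^2 4*x dx = 8.
Sum: 192/5 − 8 − 88/3 + 8 = 136/15.
So LHS = 136/15.
∫_0^2 v(x) φ(x) dx = ∫_0^2 (4*x^4 - 9*x^3 + 2*x^2) dx. Term by term:
  ∫_0^2 4*x^4 dx = 128/5;  ∫_0^2 -9*x^3 dx = -36;  ∫_0^2 2*x^2 dx = 16/3.
Sum: 128/5 − 36 + 16/3 = -76/15.
So RHS = -∫_0^2 v(x) φ(x) dx = 76/15.
LHS − RHS = 4 ≠ 0, so the identity fails.
(For a valid weak derivative the identity must hold for EVERY test function, in particular this one. The failure shows v is NOT the weak derivative of u.)
Correct weak derivative would be u'(x) = -4*x - 2.


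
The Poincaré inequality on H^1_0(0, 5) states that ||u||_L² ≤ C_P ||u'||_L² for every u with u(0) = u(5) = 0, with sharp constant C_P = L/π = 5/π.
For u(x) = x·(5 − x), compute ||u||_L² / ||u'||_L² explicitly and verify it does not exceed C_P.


||u||_L² / ||u'||_L² = sqrt(10)/2 < C_P = 5/π.

u(x) = x·(5 − x), so u'(x) = 5 - 2*x.
u(x) = x·(5 − x) vanishes at x = 0 and x = 5, so u ∈ H^1_0(0, 5). Differentiate via the product rule and integrate the resulting polynomials term by term.
  ∫_0^5 u² dx = ∫_0^5 (x^4 - 10*x^3 + 25*x^2) dx. Term by term:
    ∫_0^5 x^4 dx = 625;  ∫_0^5 -10*x^3 dx = -3125/2;  ∫_0^5 25*x^2 dx = 3125/3.
  Sum: 625 − 3125/2 + 3125/3 = 625/6.
  ∫_0^5 (u')² dx = ∫_0^5 (4*x^2 - 20*x + 25) dx. Term by term:
    ∫_0^5 4*x^2 dx = 500/3;  ∫_0^5 -20*x dx = -250;  ∫_0^5 25 dx = 125.
  Sum: 500/3 − 250 + 125 = 125/3.
∫_0^5 u² dx = 625/6, so ||u||_L² = 25*sqrt(6)/6.
∫_0^5 (u')² dx = 125/3, so ||u'||_L² = 5*sqrt(15)/3.
Ratio ||u||_L² / ||u'||_L² = sqrt(10)/2.
Sharp Poincaré constant on H^1_0(0, 5) is C_P = L/π = 5/π, achieved by sin(π/5·x).
A polynomial bump cannot attain the sharp Poincaré constant (only the first sine eigenfunction does), so the ratio is strictly less than C_P, consistent with ||u||_L² ≤ C_P ||u'||_L².


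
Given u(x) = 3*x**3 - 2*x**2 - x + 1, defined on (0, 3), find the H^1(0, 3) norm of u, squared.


||u||_{H^1}^2 = 274803/70

The H^1 norm (squared) on an interval (0, L) is
  ||u||_{H^1}^2 = ∫_0^L u(x)^2 dx + ∫_0^L u'(x)^2 dx.
Compute u'(x) = 9*x**2 - 4*x - 1.
Then u(x)^2 = 9*x**6 - 12*x**5 - 2*x**4 + 10*x**3 - 3*x**2 - 2*x + 1 and u'(x)^2 = 81*x**4 - 72*x**3 - 2*x**2 + 8*x + 1.
Integrate each monomial from 0 to 3 using ∫_0^3 c·x^n dx = c·3^(n+1)/(n+1):
  ∫_0^3 u(x)^2 dx = ∫_0^3 (9*x^6 - 12*x^5 - 2*x^4 + 10*x^3 - 3*x^2 - 2*x + 1) dx. Term by term:
    ∫_0^3 9*x^6 dx = 19683/7;  ∫_0^3 -12*x^5 dx = -1458;  ∫_0^3 -2*x^4 dx = -486/5;
    ∫_0^3 10*x^3 dx = 405/2;  ∫_0^3 -3*x^2 dx = -27;  ∫_0^3 -2*x dx = -9;
    ∫_0^3 1 dx = 3.
  Sum: 19683/7 − 1458 − 486/5 + 405/2 − 27 − 9 + 3 = 99831/70.
  ∫_0^3 u'(x)^2 dx = ∫_0^3 (81*x^4 - 72*x^3 - 2*x^2 + 8*x + 1) dx. Term by term:
    ∫_0^3 81*x^4 dx = 19683/5;  ∫_0^3 -72*x^3 dx = -1458;  ∫_0^3 -2*x^2 dx = -18;
    ∫_0^3 8*x dx = 36;  ∫_0^3 1 dx = 3.
  Sum: 19683/5 − 1458 − 18 + 36 + 3 = 12498/5.
Adding: ||u||_{H^1}^2 = 99831/70 + 12498/5 = 274803/70.


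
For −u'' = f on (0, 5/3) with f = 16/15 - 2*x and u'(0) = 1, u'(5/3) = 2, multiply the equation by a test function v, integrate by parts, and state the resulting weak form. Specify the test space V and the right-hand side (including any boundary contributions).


V = H^1(0, 5/3) (v unrestricted at boundary; u is determined up to an additive constant); weak form: ∫_0^5/3 u'v' dx = ∫_0^5/3 (16/15 - 2*x) v dx + 2·v(5/3) − v(0) for all v ∈ V.

Multiply both sides by a test function v and integrate from 0 to 5/3:
  ∫_0^5/3 −u''(x) v(x) dx = ∫_0^5/3 f(x) v(x) dx.
Integrate the LHS by parts once:
  ∫_0^5/3 −u'' v dx = −[u'(x) v(x)]_0^5/3 + ∫_0^5/3 u'(x) v'(x) dx.
Thus ∫_0^5/3 u'(x) v'(x) dx = ∫_0^5/3 f(x) v(x) dx + [u'(x) v(x)]_0^5/3.
Choose V so that boundary terms are either known or forced to vanish.
u has inhomogeneous Neumann u'(0) = 1, u'(5/3) = 2. [u' v]_0^5/3 = (2)·v(5/3) − (1)·v(0) = 2·v(5/3) − v(0). Take V = H^1(0, 5/3); boundary term becomes part of RHS.
Weak formulation: find u (satisfying any essential BC) such that ∫_0^5/3 u'(x) v'(x) dx = ∫_0^5/3 f v dx + 2·v(5/3) − v(0) for all v ∈ V (Neumann data are natural BCs: they enter the RHS as boundary terms).
Substituting f(x) = 16/15 - 2*x, the right-hand side is ∫_0^5/3 (16/15 - 2*x) v dx + 2·v(5/3) − v(0).
Compatibility check (pure Neumann): taking v ≡ 1 ∈ V gives 0 = ∫_0^5/3 f dx + (2) − (1), i.e. ∫_0^5/3 f dx must equal u'(0) − u'(5/3) = -1. Indeed ∫_0^5/3 (16/15 - 2*x) dx = -1, so the data are compatible. The solution is then unique only up to an additive constant (fix it e.g. by requiring ∫_0^5/3 u dx = 0).


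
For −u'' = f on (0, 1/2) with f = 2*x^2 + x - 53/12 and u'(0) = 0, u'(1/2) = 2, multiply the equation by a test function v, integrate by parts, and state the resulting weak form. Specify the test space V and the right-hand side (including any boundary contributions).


V = H^1(0, 1/2) (v unrestricted at boundary; u is determined up to an additive constant); weak form: ∫_0^1/2 u'v' dx = ∫_0^1/2 (2*x^2 + x - 53/12) v dx + 2·v(1/2) for all v ∈ V.

Multiply both sides by a test function v and integrate from 0 to 1/2:
  ∫_0^1/2 −u''(x) v(x) dx = ∫_0^1/2 f(x) v(x) dx.
Integrate the LHS by parts once:
  ∫_0^1/2 −u'' v dx = −[u'(x) v(x)]_0^1/2 + ∫_0^1/2 u'(x) v'(x) dx.
Thus ∫_0^1/2 u'(x) v'(x) dx = ∫_0^1/2 f(x) v(x) dx + [u'(x) v(x)]_0^1/2.
Choose V so that boundary terms are either known or forced to vanish.
u has inhomogeneous Neumann u'(0) = 0, u'(1/2) = 2. [u' v]_0^1/2 = (2)·v(1/2) − (0)·v(0) = 2·v(1/2). Take V = H^1(0, 1/2); boundary term becomes part of RHS.
Weak formulation: find u (satisfying any essential BC) such that ∫_0^1/2 u'(x) v'(x) dx = ∫_0^1/2 f v dx + 2·v(1/2) for all v ∈ V (Neumann data are natural BCs: they enter the RHS as boundary terms).
Substituting f(x) = 2*x^2 + x - 53/12, the right-hand side is ∫_0^1/2 (2*x^2 + x - 53/12) v dx + 2·v(1/2).
Compatibility check (pure Neumann): taking v ≡ 1 ∈ V gives 0 = ∫_0^1/2 f dx + (2) − (0), i.e. ∫_0^1/2 f dx must equal u'(0) − u'(1/2) = -2. Indeed ∫_0^1/2 (2*x^2 + x - 53/12) dx = -2, so the data are compatible. The solution is then unique only up to an additive constant (fix it e.g. by requiring ∫_0^1/2 u dx = 0).


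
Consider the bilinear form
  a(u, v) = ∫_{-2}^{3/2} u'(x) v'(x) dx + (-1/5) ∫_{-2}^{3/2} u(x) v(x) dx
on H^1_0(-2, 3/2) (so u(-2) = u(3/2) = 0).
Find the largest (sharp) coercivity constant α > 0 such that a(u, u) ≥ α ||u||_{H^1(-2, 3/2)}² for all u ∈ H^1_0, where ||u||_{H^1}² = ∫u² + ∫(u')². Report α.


α = (-49 + 20*π^2)/(5*(4*π^2 + 49))

Coercivity of a(·,·) on H^1_0(-2, 3/2) means a(u, u) ≥ α ||u||_{H^1}² for every u ∈ H^1_0.
The interval has length L = 7/2, and Poincaré/coercivity depend only on L. Here a(u, u) = ∫(u')² + (-1/5)·∫u².
Here c = -1/5 < 0 with |c| < (π/L)² = 4*π^2/49, so coercivity still holds. The condition a(u,u) ≥ α||u||_{H^1}² reads (1−α)∫(u')² ≥ (α−c)∫u². Any admissible α is ≤ 1 (rapidly oscillating u have ∫u²/∫(u')² → 0), and α = 1 would force 0 ≥ (1−c)∫u², impossible since c < 1; so 1−α > 0. By the sharp Poincaré inequality on H^1_0 of an interval of length L, ∫(u')² ≥ (π/L)²∫u² with equality for the first sine mode sin(π(x−x₀)/L) (x₀ the left endpoint), so the inequality holds for all u iff (1−α)(π/L)² ≥ α − c, i.e. α ≤ ((π/L)² + c)/((π/L)² + 1) = (1 + c(L/π)²)/(1 + (L/π)²). (Direct route, valid since c ≤ 0: Poincaré gives c∫u² ≥ c(L/π)²∫(u')², so a(u,u) ≥ (1 + c(L/π)²)∫(u')², while ||u||_{H^1}² ≤ (1 + (L/π)²)∫(u')²; dividing yields the same α.) With (π/L)² = 4*π^2/49 and c = -1/5, the largest admissible constant is α = ((π/L)² + c)/((π/L)² + 1).
Simplifying, α = (-49 + 20*π^2)/(5*(4*π^2 + 49)).


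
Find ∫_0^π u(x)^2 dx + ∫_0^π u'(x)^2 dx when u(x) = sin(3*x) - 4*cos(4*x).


||u||_{H^1(0,π)}^2 = 816/7 + 141*π

u'(x) = 16*sin(4*x) + 3*cos(3*x).
Expand u² and (u')² and integrate term by term on (0, π), using: for integers n ≥ 1, ∫_0^π sin²(nx) dx = ∫_0^π cos²(nx) dx = π/2; for n ≠ n', ∫_0^π sin(nx)sin(n'x) dx = ∫_0^π cos(nx)cos(n'x) dx = 0; and by product-to-sum, ∫_0^π sin(nx)cos(n'x) dx = ½∫_0^π [sin((n+n')x) + sin((n−n')x)] dx, which is 0 when n+n' is even and 2n/(n²−n'²) when n+n' is odd (it need not vanish on (0, π)).
  u² squared terms: (-4)²·∫cos(4x)² dx = 16·π/2 = 8*π;  (1)²·∫sin(3x)² dx = 1·π/2 = π/2.
  u² cross terms: 2·(-4)·(1)·∫cos(4x)·sin(3x) dx = -8·(-6/7) = 48/7.
  So ∫_0^π u² dx = 8*π + π/2 + 48/7 = 48/7 + 17*π/2.
  (u')² squared terms: (3)²·∫cos(3x)² dx = 9·π/2 = 9*π/2;  (16)²·∫sin(4x)² dx = 256·π/2 = 128*π.
  (u')² cross terms: 2·(3)·(16)·∫cos(3x)·sin(4x) dx = 96·(8/7) = 768/7.
  So ∫_0^π (u')² dx = 9*π/2 + 128*π + 768/7 = 768/7 + 265*π/2.
||u||_{H^1}^2 = (48/7 + 17*π/2) + (768/7 + 265*π/2) = 816/7 + 141*π.


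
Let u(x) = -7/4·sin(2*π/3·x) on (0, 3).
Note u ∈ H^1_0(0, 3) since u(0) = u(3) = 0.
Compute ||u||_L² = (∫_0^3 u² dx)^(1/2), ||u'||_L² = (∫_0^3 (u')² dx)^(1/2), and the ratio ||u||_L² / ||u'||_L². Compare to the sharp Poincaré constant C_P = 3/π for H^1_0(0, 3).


||u||_L² / ||u'||_L² = 3/(2*π) < C_P = 3/π.

u(x) = -7/4·sin(2*π/3·x), so u'(x) = -7*π*cos(2*π*x/3)/6.
Writing u(x) = A·sin(kπx/L) with A = -7/4 and k = 2, use ∫_0^L sin²(kπx/L) dx = L/2 and ∫_0^L cos²(kπx/L) dx = L/2.
u² = 49/16·sin²(2*π/3·x) and (u')² = 49*π^2/36·cos²(2*π/3·x), and each of sin², cos² integrates to L/2 = 3/2 over (0, 3).
∫_0^3 u² dx = 147/32, so ||u||_L² = 7*sqrt(6)/8.
∫_0^3 (u')² dx = 49*π^2/24, so ||u'||_L² = 7*sqrt(6)*π/12.
Ratio ||u||_L² / ||u'||_L² = 3/(2*π).
Sharp Poincaré constant on H^1_0(0, 3) is C_P = L/π = 3/π, achieved by sin(π/3·x).
This is the k = 2 harmonic; the ratio L/(kπ) is strictly less than C_P = L/π, consistent with the sharp inequality ||u||_L² ≤ C_P ||u'||_L².


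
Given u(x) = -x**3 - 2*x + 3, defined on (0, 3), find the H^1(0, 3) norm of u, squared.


||u||_{H^1}^2 = 66621/70

The H^1 norm (squared) on an interval (0, L) is
  ||u||_{H^1}^2 = ∫_0^L u(x)^2 dx + ∫_0^L u'(x)^2 dx.
Compute u'(x) = -3*x**2 - 2.
Then u(x)^2 = x**6 + 4*x**4 - 6*x**3 + 4*x**2 - 12*x + 9 and u'(x)^2 = 9*x**4 + 12*x**2 + 4.
Integrate each monomial from 0 to 3 using ∫_0^3 c·x^n dx = c·3^(n+1)/(n+1):
  ∫_0^3 u(x)^2 dx = ∫_0^3 (x^6 + 4*x^4 - 6*x^3 + 4*x^2 - 12*x + 9) dx. Term by term:
    ∫_0^3 x^6 dx = 2187/7;  ∫_0^3 4*x^4 dx = 972/5;  ∫_0^3 -6*x^3 dx = -243/2;
    ∫_0^3 4*x^2 dx = 36;  ∫_0^3 -12*x dx = -54;  ∫_0^3 9 dx = 27.
  Sum: 2187/7 + 972/5 − 243/2 + 36 − 54 + 27 = 27603/70.
  ∫_0^3 u'(x)^2 dx = ∫_0^3 (9*x^4 + 12*x^2 + 4) dx. Term by term:
    ∫_0^3 9*x^4 dx = 2187/5;  ∫_0^3 12*x^2 dx = 108;  ∫_0^3 4 dx = 12.
  Sum: 2187/5 + 108 + 12 = 2787/5.
Adding: ||u||_{H^1}^2 = 27603/70 + 2787/5 = 66621/70.


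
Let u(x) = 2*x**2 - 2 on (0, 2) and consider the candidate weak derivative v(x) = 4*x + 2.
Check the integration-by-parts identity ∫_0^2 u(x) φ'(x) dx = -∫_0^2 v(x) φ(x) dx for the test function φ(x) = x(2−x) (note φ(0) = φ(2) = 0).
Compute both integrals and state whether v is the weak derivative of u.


LHS = -16/3, RHS = -8. No, v is not the weak derivative of u.

u(x) = 2*x**2 - 2, classical derivative u'(x) = 4*x.
φ(x) = x(2−x), so φ'(x) = 2 - 2*x.
Note φ(0) = φ(2) = 0, so the boundary term u·φ vanishes.
LHS = ∫_0^2 u(x) φ'(x) dx = ∫_0^2 (-4*x^3 + 4*x^2 + 4*x - 4) dx. Term by term:
  ∫_0^2 -4*x^3 dx = -16;  ∫_0^2 4*x^2 dx = 32/3;  ∫_0^2 4*x dx = 8;
  ∫_0^2 -4 dx = -8.
Sum: -16 + 32/3 + 8 − 8 = -16/3.
So LHS = -16/3.
∫_0^2 v(x) φ(x) dx = ∫_0^2 (-4*x^3 + 6*x^2 + 4*x) dx. Term by term:
  ∫_0^2 -4*x^3 dx = -16;  ∫_0^2 6*x^2 dx = 16;  ∫_0^2 4*x dx = 8.
Sum: -16 + 16 + 8 = 8.
So RHS = -∫_0^2 v(x) φ(x) dx = -8.
LHS − RHS = 8/3 ≠ 0, so the identity fails.
(For a valid weak derivative the identity must hold for EVERY test function, in particular this one. The failure shows v is NOT the weak derivative of u.)
Correct weak derivative would be u'(x) = 4*x.


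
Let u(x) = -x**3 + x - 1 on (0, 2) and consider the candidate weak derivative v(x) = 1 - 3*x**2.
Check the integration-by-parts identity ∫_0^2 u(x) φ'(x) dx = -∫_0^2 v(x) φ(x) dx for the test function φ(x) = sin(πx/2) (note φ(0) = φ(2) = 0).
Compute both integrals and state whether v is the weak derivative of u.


LHS = -96/π^3 + 20/π, RHS = -96/π^3 + 20/π. Yes, v = u' weakly.

u(x) = -x**3 + x - 1, classical derivative u'(x) = 1 - 3*x**2.
φ(x) = sin(πx/2), so φ'(x) = π*cos(π*x/2)/2.
Note φ(0) = φ(2) = 0, so the boundary term u·φ vanishes.
LHS = ∫_0^2 u(x) φ'(x) dx = ∫_0^2 (-π*x^3*cos(π*x/2)/2 + π*x*cos(π*x/2)/2 - π*cos(π*x/2)/2) dx. Term by term:
  ∫_0^2 -π*cos(π*x/2)/2 dx = 0;  ∫_0^2 π*x*cos(π*x/2)/2 dx = -4/π;  ∫_0^2 -π*x^3*cos(π*x/2)/2 dx = -96/π^3 + 24/π.
Sum: 0 − 4/π + -96/π^3 + 24/π = -96/π^3 + 20/π.
So LHS = -96/π^3 + 20/π.
∫_0^2 v(x) φ(x) dx = ∫_0^2 (-3*x^2*sin(π*x/2) + sin(π*x/2)) dx. Term by term:
  ∫_0^2 -3*x^2*sin(π*x/2) dx = -24/π + 96/π^3;  ∫_0^2 sin(π*x/2) dx = 4/π.
Sum: -24/π + 96/π^3 + 4/π = -20/π + 96/π^3.
So RHS = -∫_0^2 v(x) φ(x) dx = -96/π^3 + 20/π.
LHS = RHS, so the identity holds for this test φ.
Moreover u is smooth here and v(x) = u'(x) = 1 - 3*x**2 pointwise, so the identity holds for every test function. Hence v is the weak derivative of u.


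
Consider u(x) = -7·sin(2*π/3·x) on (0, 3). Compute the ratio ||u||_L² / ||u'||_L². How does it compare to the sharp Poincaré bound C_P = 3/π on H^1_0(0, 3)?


||u||_L² / ||u'||_L² = 3/(2*π) < C_P = 3/π.

u(x) = -7·sin(2*π/3·x), so u'(x) = -14*π*cos(2*π*x/3)/3.
Writing u(x) = A·sin(kπx/L) with A = -7 and k = 2, use ∫_0^L sin²(kπx/L) dx = L/2 and ∫_0^L cos²(kπx/L) dx = L/2.
u² = 49·sin²(2*π/3·x) and (u')² = 196*π^2/9·cos²(2*π/3·x), and each of sin², cos² integrates to L/2 = 3/2 over (0, 3).
∫_0^3 u² dx = 147/2, so ||u||_L² = 7*sqrt(6)/2.
∫_0^3 (u')² dx = 98*π^2/3, so ||u'||_L² = 7*sqrt(6)*π/3.
Ratio ||u||_L² / ||u'||_L² = 3/(2*π).
Sharp Poincaré constant on H^1_0(0, 3) is C_P = L/π = 3/π, achieved by sin(π/3·x).
This is the k = 2 harmonic; the ratio L/(kπ) is strictly less than C_P = L/π, consistent with the sharp inequality ||u||_L² ≤ C_P ||u'||_L².


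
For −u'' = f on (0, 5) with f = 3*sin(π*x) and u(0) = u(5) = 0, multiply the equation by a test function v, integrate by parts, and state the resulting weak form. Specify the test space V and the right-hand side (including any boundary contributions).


V = H^1_0(0, 5) (so v(0) = v(5) = 0); weak form: ∫_0^5 u'v' dx = ∫_0^5 (3*sin(π*x)) v dx for all v ∈ V.

Multiply both sides by a test function v and integrate from 0 to 5:
  ∫_0^5 −u''(x) v(x) dx = ∫_0^5 f(x) v(x) dx.
Integrate the LHS by parts once:
  ∫_0^5 −u'' v dx = −[u'(x) v(x)]_0^5 + ∫_0^5 u'(x) v'(x) dx.
Thus ∫_0^5 u'(x) v'(x) dx = ∫_0^5 f(x) v(x) dx + [u'(x) v(x)]_0^5.
Choose V so that boundary terms are either known or forced to vanish.
u is Dirichlet: u(0) = u(5) = 0. Let V = H^1_0(0, 5); then v(0) = v(5) = 0, and [u' v]_0^5 = 0.
Weak formulation: find u (satisfying any essential BC) such that ∫_0^5 u'(x) v'(x) dx = ∫_0^5 f v dx for all v ∈ V.
Substituting f(x) = 3*sin(π*x), the right-hand side is ∫_0^5 (3*sin(π*x)) v dx.


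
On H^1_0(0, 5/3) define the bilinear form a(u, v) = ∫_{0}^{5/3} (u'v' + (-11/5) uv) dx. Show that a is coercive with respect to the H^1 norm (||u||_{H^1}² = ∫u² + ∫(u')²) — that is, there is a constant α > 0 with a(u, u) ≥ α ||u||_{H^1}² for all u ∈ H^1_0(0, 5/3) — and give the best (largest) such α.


α = (-55 + 9*π^2)/(25 + 9*π^2)

Coercivity of a(·,·) on H^1_0(0, 5/3) means a(u, u) ≥ α ||u||_{H^1}² for every u ∈ H^1_0.
The interval has length L = 5/3, and Poincaré/coercivity depend only on L. Here a(u, u) = ∫(u')² + (-11/5)·∫u².
Here c = -11/5 < 0 with |c| < (π/L)² = 9*π^2/25, so coercivity still holds. The condition a(u,u) ≥ α||u||_{H^1}² reads (1−α)∫(u')² ≥ (α−c)∫u². Any admissible α is ≤ 1 (rapidly oscillating u have ∫u²/∫(u')² → 0), and α = 1 would force 0 ≥ (1−c)∫u², impossible since c < 1; so 1−α > 0. By the sharp Poincaré inequality on H^1_0 of an interval of length L, ∫(u')² ≥ (π/L)²∫u² with equality for the first sine mode sin(π(x−x₀)/L) (x₀ the left endpoint), so the inequality holds for all u iff (1−α)(π/L)² ≥ α − c, i.e. α ≤ ((π/L)² + c)/((π/L)² + 1) = (1 + c(L/π)²)/(1 + (L/π)²). (Direct route, valid since c ≤ 0: Poincaré gives c∫u² ≥ c(L/π)²∫(u')², so a(u,u) ≥ (1 + c(L/π)²)∫(u')², while ||u||_{H^1}² ≤ (1 + (L/π)²)∫(u')²; dividing yields the same α.) With (π/L)² = 9*π^2/25 and c = -11/5, the largest admissible constant is α = ((π/L)² + c)/((π/L)² + 1).
Simplifying, α = (-55 + 9*π^2)/(25 + 9*π^2).


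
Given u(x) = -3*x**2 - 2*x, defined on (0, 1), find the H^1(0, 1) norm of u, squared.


||u||_{H^1}^2 = 512/15

The H^1 norm (squared) on an interval (0, L) is
  ||u||_{H^1}^2 = ∫_0^L u(x)^2 dx + ∫_0^L u'(x)^2 dx.
Compute u'(x) = -6*x - 2.
Then u(x)^2 = 9*x**4 + 12*x**3 + 4*x**2 and u'(x)^2 = 36*x**2 + 24*x + 4.
Integrate each monomial from 0 to 1 using ∫_0^1 c·x^n dx = c·1^(n+1)/(n+1):
  ∫_0^1 u(x)^2 dx = ∫_0^1 (9*x^4 + 12*x^3 + 4*x^2) dx. Term by term:
    ∫_0^1 9*x^4 dx = 9/5;  ∫_0^1 12*x^3 dx = 3;  ∫_0^1 4*x^2 dx = 4/3.
  Sum: 9/5 + 3 + 4/3 = 92/15.
  ∫_0^1 u'(x)^2 dx = ∫_0^1 (36*x^2 + 24*x + 4) dx. Term by term:
    ∫_0^1 36*x^2 dx = 12;  ∫_0^1 24*x dx = 12;  ∫_0^1 4 dx = 4.
  Sum: 12 + 12 + 4 = 28.
Adding: ||u||_{H^1}^2 = 92/15 + 28 = 512/15.


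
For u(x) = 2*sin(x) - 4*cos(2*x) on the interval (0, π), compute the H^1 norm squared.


||u||_{H^1(0,π)}^2 = 160/3 + 44*π

u'(x) = 8*sin(2*x) + 2*cos(x).
Expand u² and (u')² and integrate term by term on (0, π), using: for integers n ≥ 1, ∫_0^π sin²(nx) dx = ∫_0^π cos²(nx) dx = π/2; for n ≠ n', ∫_0^π sin(nx)sin(n'x) dx = ∫_0^π cos(nx)cos(n'x) dx = 0; and by product-to-sum, ∫_0^π sin(nx)cos(n'x) dx = ½∫_0^π [sin((n+n')x) + sin((n−n')x)] dx, which is 0 when n+n' is even and 2n/(n²−n'²) when n+n' is odd (it need not vanish on (0, π)).
  u² squared terms: (-4)²·∫cos(2x)² dx = 16·π/2 = 8*π;  (2)²·∫sin(x)² dx = 4·π/2 = 2*π.
  u² cross terms: 2·(-4)·(2)·∫cos(2x)·sin(x) dx = -16·(-2/3) = 32/3.
  So ∫_0^π u² dx = 8*π + 2*π + 32/3 = 32/3 + 10*π.
  (u')² squared terms: (2)²·∫cos(x)² dx = 4·π/2 = 2*π;  (8)²·∫sin(2x)² dx = 64·π/2 = 32*π.
  (u')² cross terms: 2·(2)·(8)·∫cos(x)·sin(2x) dx = 32·(4/3) = 128/3.
  So ∫_0^π (u')² dx = 2*π + 32*π + 128/3 = 128/3 + 34*π.
||u||_{H^1}^2 = (32/3 + 10*π) + (128/3 + 34*π) = 160/3 + 44*π.


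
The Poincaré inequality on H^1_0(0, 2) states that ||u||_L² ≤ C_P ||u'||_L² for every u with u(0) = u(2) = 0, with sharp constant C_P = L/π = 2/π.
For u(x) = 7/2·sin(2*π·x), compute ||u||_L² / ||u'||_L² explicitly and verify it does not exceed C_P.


||u||_L² / ||u'||_L² = 1/(2*π) < C_P = 2/π.

u(x) = 7/2·sin(2*π·x), so u'(x) = 7*π*cos(2*π*x).
Writing u(x) = A·sin(kπx/L) with A = 7/2 and k = 4, use ∫_0^L sin²(kπx/L) dx = L/2 and ∫_0^L cos²(kπx/L) dx = L/2.
u² = 49/4·sin²(2*π·x) and (u')² = 49*π^2·cos²(2*π·x), and each of sin², cos² integrates to L/2 = 1 over (0, 2).
∫_0^2 u² dx = 49/4, so ||u||_L² = 7/2.
∫_0^2 (u')² dx = 49*π^2, so ||u'||_L² = 7*π.
Ratio ||u||_L² / ||u'||_L² = 1/(2*π).
Sharp Poincaré constant on H^1_0(0, 2) is C_P = L/π = 2/π, achieved by sin(π/2·x).
This is the k = 4 harmonic; the ratio L/(kπ) is strictly less than C_P = L/π, consistent with the sharp inequality ||u||_L² ≤ C_P ||u'||_L².


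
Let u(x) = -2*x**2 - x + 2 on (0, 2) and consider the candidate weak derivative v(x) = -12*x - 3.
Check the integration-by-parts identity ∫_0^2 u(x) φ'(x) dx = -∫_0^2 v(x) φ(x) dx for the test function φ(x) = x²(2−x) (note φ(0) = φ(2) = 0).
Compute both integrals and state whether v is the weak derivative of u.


LHS = 116/15, RHS = 116/5. No, v is not the weak derivative of u.

u(x) = -2*x**2 - x + 2, classical derivative u'(x) = -4*x - 1.
φ(x) = x²(2−x), so φ'(x) = x*(4 - 3*x).
Note φ(0) = φ(2) = 0, so the boundary term u·φ vanishes.
LHS = ∫_0^2 u(x) φ'(x) dx = ∫_0^2 (6*x^4 - 5*x^3 - 10*x^2 + 8*x) dx. Term by term:
  ∫_0^2 6*x^4 dx = 192/5;  ∫_0^2 -5*x^3 dx = -20;  ∫_0^2 -10*x^2 dx = -80/3;
  ∫_0^2 8*x dx = 16.
Sum: 192/5 − 20 − 80/3 + 16 = 116/15.
So LHS = 116/15.
∫_0^2 v(x) φ(x) dx = ∫_0^2 (12*x^4 - 21*x^3 - 6*x^2) dx. Term by term:
  ∫_0^2 12*x^4 dx = 384/5;  ∫_0^2 -21*x^3 dx = -84;  ∫_0^2 -6*x^2 dx = -16.
Sum: 384/5 − 84 − 16 = -116/5.
So RHS = -∫_0^2 v(x) φ(x) dx = 116/5.
LHS − RHS = -232/15 ≠ 0, so the identity fails.
(For a valid weak derivative the identity must hold for EVERY test function, in particular this one. The failure shows v is NOT the weak derivative of u.)
Correct weak derivative would be u'(x) = -4*x - 1.


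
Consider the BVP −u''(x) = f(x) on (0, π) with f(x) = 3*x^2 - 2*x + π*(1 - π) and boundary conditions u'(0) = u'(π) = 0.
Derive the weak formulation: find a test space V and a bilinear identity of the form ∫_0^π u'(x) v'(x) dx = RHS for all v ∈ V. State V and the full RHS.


V = H^1(0, π) (no boundary constraint on v; u is determined up to an additive constant); weak form: ∫_0^π u'v' dx = ∫_0^π (3*x^2 - 2*x + π*(1 - π)) v dx for all v ∈ V.

Multiply both sides by a test function v and integrate from 0 to π:
  ∫_0^π −u''(x) v(x) dx = ∫_0^π f(x) v(x) dx.
Integrate the LHS by parts once:
  ∫_0^π −u'' v dx = −[u'(x) v(x)]_0^π + ∫_0^π u'(x) v'(x) dx.
Thus ∫_0^π u'(x) v'(x) dx = ∫_0^π f(x) v(x) dx + [u'(x) v(x)]_0^π.
Choose V so that boundary terms are either known or forced to vanish.
u has homogeneous Neumann: u'(0) = u'(π) = 0. So [u' v]_0^π = 0·v(π) − 0·v(0) = 0 for any v; take V = H^1(0, π).
Weak formulation: find u (satisfying any essential BC) such that ∫_0^π u'(x) v'(x) dx = ∫_0^π f v dx for all v ∈ V (homogeneous Neumann, so boundary terms vanish).
Substituting f(x) = 3*x^2 - 2*x + π*(1 - π), the right-hand side is ∫_0^π (3*x^2 - 2*x + π*(1 - π)) v dx.
Compatibility check (pure Neumann): taking v ≡ 1 ∈ V gives 0 = ∫_0^π f dx + (0) − (0), i.e. ∫_0^π f dx must equal u'(0) − u'(π) = 0. Indeed ∫_0^π (3*x^2 - 2*x + π*(1 - π)) dx = 0, so the data are compatible. The solution is then unique only up to an additive constant (fix it e.g. by requiring ∫_0^π u dx = 0).


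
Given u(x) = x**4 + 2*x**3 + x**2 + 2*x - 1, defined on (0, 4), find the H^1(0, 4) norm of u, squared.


||u||_{H^1}^2 = 52589948/315

The H^1 norm (squared) on an interval (0, L) is
  ||u||_{H^1}^2 = ∫_0^L u(x)^2 dx + ∫_0^L u'(x)^2 dx.
Compute u'(x) = 4*x**3 + 6*x**2 + 2*x + 2.
Then u(x)^2 = x**8 + 4*x**7 + 6*x**6 + 8*x**5 + 7*x**4 + 2*x**2 - 4*x + 1 and u'(x)^2 = 16*x**6 + 48*x**5 + 52*x**4 + 40*x**3 + 28*x**2 + 8*x + 4.
Integrate each monomial from 0 to 4 using ∫_0^4 c·x^n dx = c·4^(n+1)/(n+1):
  ∫_0^4 u(x)^2 dx = ∫_0^4 (x^8 + 4*x^7 + 6*x^6 + 8*x^5 + 7*x^4 + 2*x^2 - 4*x + 1) dx. Term by term:
    ∫_0^4 x^8 dx = 262144/9;  ∫_0^4 4*x^7 dx = 32768;  ∫_0^4 6*x^6 dx = 98304/7;
    ∫_0^4 8*x^5 dx = 16384/3;  ∫_0^4 7*x^4 dx = 7168/5;  ∫_0^4 2*x^2 dx = 128/3;
    ∫_0^4 -4*x dx = -32;  ∫_0^4 1 dx = 4.
  Sum: 262144/9 + 32768 + 98304/7 + 16384/3 + 7168/5 + 128/3 − 32 + 4 = 26097164/315.
  ∫_0^4 u'(x)^2 dx = ∫_0^4 (16*x^6 + 48*x^5 + 52*x^4 + 40*x^3 + 28*x^2 + 8*x + 4) dx. Term by term:
    ∫_0^4 16*x^6 dx = 262144/7;  ∫_0^4 48*x^5 dx = 32768;  ∫_0^4 52*x^4 dx = 53248/5;
    ∫_0^4 40*x^3 dx = 2560;  ∫_0^4 28*x^2 dx = 1792/3;  ∫_0^4 8*x dx = 64;
    ∫_0^4 4 dx = 16.
  Sum: 262144/7 + 32768 + 53248/5 + 2560 + 1792/3 + 64 + 16 = 8830928/105.
Adding: ||u||_{H^1}^2 = 26097164/315 + 8830928/105 = 52589948/315.


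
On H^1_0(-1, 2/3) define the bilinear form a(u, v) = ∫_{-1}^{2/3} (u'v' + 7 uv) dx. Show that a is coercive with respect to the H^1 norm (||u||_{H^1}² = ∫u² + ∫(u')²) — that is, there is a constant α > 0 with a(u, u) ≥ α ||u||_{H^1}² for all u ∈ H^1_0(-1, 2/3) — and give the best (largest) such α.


α = 1

Coercivity of a(·,·) on H^1_0(-1, 2/3) means a(u, u) ≥ α ||u||_{H^1}² for every u ∈ H^1_0.
The interval has length L = 5/3, and Poincaré/coercivity depend only on L. Here a(u, u) = ∫(u')² + (7)·∫u².
Here c = 7 ≥ 1, so a(u,u) = ∫(u')² + c∫u² ≥ ∫(u')² + ∫u² = ||u||_{H^1}², i.e. α = 1 works. No larger α is possible: a(u,u) ≥ α||u||_{H^1}² means (1−α)∫(u')² ≥ (α−c)∫u², and for the modes u_n = sin(nπ(x−x₀)/L) (x₀ the left endpoint) one has ∫u_n²/∫(u_n')² = (L/(nπ))² → 0, so a(u_n,u_n)/||u_n||_{H^1}² → 1. Hence the optimal constant is α = 1.
Therefore α = 1.


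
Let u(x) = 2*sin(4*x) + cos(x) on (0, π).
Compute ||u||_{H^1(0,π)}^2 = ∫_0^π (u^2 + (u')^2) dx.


||u||_{H^1(0,π)}^2 = 64/15 + 35*π

u'(x) = -sin(x) + 8*cos(4*x).
Expand u² and (u')² and integrate term by term on (0, π), using: for integers n ≥ 1, ∫_0^π sin²(nx) dx = ∫_0^π cos²(nx) dx = π/2; for n ≠ n', ∫_0^π sin(nx)sin(n'x) dx = ∫_0^π cos(nx)cos(n'x) dx = 0; and by product-to-sum, ∫_0^π sin(nx)cos(n'x) dx = ½∫_0^π [sin((n+n')x) + sin((n−n')x)] dx, which is 0 when n+n' is even and 2n/(n²−n'²) when n+n' is odd (it need not vanish on (0, π)).
  u² squared terms: (2)²·∫sin(4x)² dx = 4·π/2 = 2*π;  (1)²·∫cos(x)² dx = 1·π/2 = π/2.
  u² cross terms: 2·(2)·(1)·∫sin(4x)·cos(x) dx = 4·(8/15) = 32/15.
  So ∫_0^π u² dx = 2*π + π/2 + 32/15 = 32/15 + 5*π/2.
  (u')² squared terms: (-1)²·∫sin(x)² dx = 1·π/2 = π/2;  (8)²·∫cos(4x)² dx = 64·π/2 = 32*π.
  (u')² cross terms: 2·(-1)·(8)·∫sin(x)·cos(4x) dx = -16·(-2/15) = 32/15.
  So ∫_0^π (u')² dx = π/2 + 32*π + 32/15 = 32/15 + 65*π/2.
||u||_{H^1}^2 = (32/15 + 5*π/2) + (32/15 + 65*π/2) = 64/15 + 35*π.


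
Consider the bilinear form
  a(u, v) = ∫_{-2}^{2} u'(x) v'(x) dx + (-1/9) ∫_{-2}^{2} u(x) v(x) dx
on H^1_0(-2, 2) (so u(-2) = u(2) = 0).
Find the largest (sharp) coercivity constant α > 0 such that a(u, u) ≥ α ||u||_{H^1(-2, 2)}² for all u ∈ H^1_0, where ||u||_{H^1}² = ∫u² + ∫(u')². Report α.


α = (-16/9 + π^2)/(π^2 + 16)

Coercivity of a(·,·) on H^1_0(-2, 2) means a(u, u) ≥ α ||u||_{H^1}² for every u ∈ H^1_0.
The interval has length L = 4, and Poincaré/coercivity depend only on L. Here a(u, u) = ∫(u')² + (-1/9)·∫u².
Here c = -1/9 < 0 with |c| < (π/L)² = π^2/16, so coercivity still holds. The condition a(u,u) ≥ α||u||_{H^1}² reads (1−α)∫(u')² ≥ (α−c)∫u². Any admissible α is ≤ 1 (rapidly oscillating u have ∫u²/∫(u')² → 0), and α = 1 would force 0 ≥ (1−c)∫u², impossible since c < 1; so 1−α > 0. By the sharp Poincaré inequality on H^1_0 of an interval of length L, ∫(u')² ≥ (π/L)²∫u² with equality for the first sine mode sin(π(x−x₀)/L) (x₀ the left endpoint), so the inequality holds for all u iff (1−α)(π/L)² ≥ α − c, i.e. α ≤ ((π/L)² + c)/((π/L)² + 1) = (1 + c(L/π)²)/(1 + (L/π)²). (Direct route, valid since c ≤ 0: Poincaré gives c∫u² ≥ c(L/π)²∫(u')², so a(u,u) ≥ (1 + c(L/π)²)∫(u')², while ||u||_{H^1}² ≤ (1 + (L/π)²)∫(u')²; dividing yields the same α.) With (π/L)² = π^2/16 and c = -1/9, the largest admissible constant is α = ((π/L)² + c)/((π/L)² + 1).
Simplifying, α = (-16/9 + π^2)/(π^2 + 16).


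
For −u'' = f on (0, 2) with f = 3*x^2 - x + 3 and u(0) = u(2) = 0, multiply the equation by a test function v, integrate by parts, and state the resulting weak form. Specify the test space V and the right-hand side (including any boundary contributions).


V = H^1_0(0, 2) (so v(0) = v(2) = 0); weak form: ∫_0^2 u'v' dx = ∫_0^2 (3*x^2 - x + 3) v dx for all v ∈ V.

Multiply both sides by a test function v and integrate from 0 to 2:
  ∫_0^2 −u''(x) v(x) dx = ∫_0^2 f(x) v(x) dx.
Integrate the LHS by parts once:
  ∫_0^2 −u'' v dx = −[u'(x) v(x)]_0^2 + ∫_0^2 u'(x) v'(x) dx.
Thus ∫_0^2 u'(x) v'(x) dx = ∫_0^2 f(x) v(x) dx + [u'(x) v(x)]_0^2.
Choose V so that boundary terms are either known or forced to vanish.
u is Dirichlet: u(0) = u(2) = 0. Let V = H^1_0(0, 2); then v(0) = v(2) = 0, and [u' v]_0^2 = 0.
Weak formulation: find u (satisfying any essential BC) such that ∫_0^2 u'(x) v'(x) dx = ∫_0^2 f v dx for all v ∈ V.
Substituting f(x) = 3*x^2 - x + 3, the right-hand side is ∫_0^2 (3*x^2 - x + 3) v dx.


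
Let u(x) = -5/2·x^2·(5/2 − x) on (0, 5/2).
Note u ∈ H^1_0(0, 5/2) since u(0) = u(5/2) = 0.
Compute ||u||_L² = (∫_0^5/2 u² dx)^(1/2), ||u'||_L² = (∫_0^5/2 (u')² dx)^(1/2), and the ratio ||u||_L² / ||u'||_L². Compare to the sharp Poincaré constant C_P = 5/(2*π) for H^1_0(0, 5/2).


||u||_L² / ||u'||_L² = 5*sqrt(14)/28 < C_P = 5/(2*π).

u(x) = -5/2·x^2·(5/2 − x), so u'(x) = 5*x*(3*x - 5)/2.
u(x) = -5/2·x^2·(5/2 − x) vanishes at x = 0 and x = 5/2, so u ∈ H^1_0(0, 5/2). Differentiate via the product rule and integrate the resulting polynomials term by term.
  ∫_0^5/2 u² dx = ∫_0^5/2 (25*x^6/4 - 125*x^5/4 + 625*x^4/16) dx. Term by term:
    ∫_0^5/2 25*x^6/4 dx = 1953125/3584;  ∫_0^5/2 -125*x^5/4 dx = -1953125/1536;  ∫_0^5/2 625*x^4/16 dx = 390625/512.
  Sum: 1953125/3584 − 1953125/1536 + 390625/512 = 390625/10752.
  ∫_0^5/2 (u')² dx = ∫_0^5/2 (225*x^4/4 - 375*x^3/2 + 625*x^2/4) dx. Term by term:
    ∫_0^5/2 225*x^4/4 dx = 140625/128;  ∫_0^5/2 -375*x^3/2 dx = -234375/128;  ∫_0^5/2 625*x^2/4 dx = 78125/96.
  Sum: 140625/128 − 234375/128 + 78125/96 = 15625/192.
∫_0^5/2 u² dx = 390625/10752, so ||u||_L² = 625*sqrt(42)/672.
∫_0^5/2 (u')² dx = 15625/192, so ||u'||_L² = 125*sqrt(3)/24.
Ratio ||u||_L² / ||u'||_L² = 5*sqrt(14)/28.
Sharp Poincaré constant on H^1_0(0, 5/2) is C_P = L/π = 5/(2*π), achieved by sin(2*π/5·x).
A polynomial bump cannot attain the sharp Poincaré constant (only the first sine eigenfunction does), so the ratio is strictly less than C_P, consistent with ||u||_L² ≤ C_P ||u'||_L².


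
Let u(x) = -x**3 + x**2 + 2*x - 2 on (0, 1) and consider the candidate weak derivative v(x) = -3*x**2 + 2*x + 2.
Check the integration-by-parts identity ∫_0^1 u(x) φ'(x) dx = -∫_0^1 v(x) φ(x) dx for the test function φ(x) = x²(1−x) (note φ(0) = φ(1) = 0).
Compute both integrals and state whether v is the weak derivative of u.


LHS = -1/6, RHS = -1/6. Yes, v = u' weakly.

u(x) = -x**3 + x**2 + 2*x - 2, classical derivative u'(x) = -3*x**2 + 2*x + 2.
φ(x) = x²(1−x), so φ'(x) = x*(2 - 3*x).
Note φ(0) = φ(1) = 0, so the boundary term u·φ vanishes.
LHS = ∫_0^1 u(x) φ'(x) dx = ∫_0^1 (3*x^5 - 5*x^4 - 4*x^3 + 10*x^2 - 4*x) dx. Term by term:
  ∫_0^1 3*x^5 dx = 1/2;  ∫_0^1 -5*x^4 dx = -1;  ∫_0^1 -4*x^3 dx = -1;
  ∫_0^1 10*x^2 dx = 10/3;  ∫_0^1 -4*x dx = -2.
Sum: 1/2 − 1 − 1 + 10/3 − 2 = -1/6.
So LHS = -1/6.
∫_0^1 v(x) φ(x) dx = ∫_0^1 (3*x^5 - 5*x^4 + 2*x^2) dx. Term by term:
  ∫_0^1 3*x^5 dx = 1/2;  ∫_0^1 -5*x^4 dx = -1;  ∫_0^1 2*x^2 dx = 2/3.
Sum: 1/2 − 1 + 2/3 = 1/6.
So RHS = -∫_0^1 v(x) φ(x) dx = -1/6.
LHS = RHS, so the identity holds for this test φ.
Moreover u is smooth here and v(x) = u'(x) = -3*x**2 + 2*x + 2 pointwise, so the identity holds for every test function. Hence v is the weak derivative of u.


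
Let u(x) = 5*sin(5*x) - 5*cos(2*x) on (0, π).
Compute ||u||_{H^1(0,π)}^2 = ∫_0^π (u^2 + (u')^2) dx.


||u||_{H^1(0,π)}^2 = -2500/21 + 775*π/2

u'(x) = 10*sin(2*x) + 25*cos(5*x).
Expand u² and (u')² and integrate term by term on (0, π), using: for integers n ≥ 1, ∫_0^π sin²(nx) dx = ∫_0^π cos²(nx) dx = π/2; for n ≠ n', ∫_0^π sin(nx)sin(n'x) dx = ∫_0^π cos(nx)cos(n'x) dx = 0; and by product-to-sum, ∫_0^π sin(nx)cos(n'x) dx = ½∫_0^π [sin((n+n')x) + sin((n−n')x)] dx, which is 0 when n+n' is even and 2n/(n²−n'²) when n+n' is odd (it need not vanish on (0, π)).
  u² squared terms: (-5)²·∫cos(2x)² dx = 25·π/2 = 25*π/2;  (5)²·∫sin(5x)² dx = 25·π/2 = 25*π/2.
  u² cross terms: 2·(-5)·(5)·∫cos(2x)·sin(5x) dx = -50·(10/21) = -500/21.
  So ∫_0^π u² dx = 25*π/2 + 25*π/2 − 500/21 = -500/21 + 25*π.
  (u')² squared terms: (10)²·∫sin(2x)² dx = 100·π/2 = 50*π;  (25)²·∫cos(5x)² dx = 625·π/2 = 625*π/2.
  (u')² cross terms: 2·(10)·(25)·∫sin(2x)·cos(5x) dx = 500·(-4/21) = -2000/21.
  So ∫_0^π (u')² dx = 50*π + 625*π/2 − 2000/21 = -2000/21 + 725*π/2.
||u||_{H^1}^2 = (-500/21 + 25*π) + (-2000/21 + 725*π/2) = -2500/21 + 775*π/2.


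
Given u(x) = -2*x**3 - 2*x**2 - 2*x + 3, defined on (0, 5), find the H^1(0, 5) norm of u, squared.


||u||_{H^1}^2 = 2179790/21

The H^1 norm (squared) on an interval (0, L) is
  ||u||_{H^1}^2 = ∫_0^L u(x)^2 dx + ∫_0^L u'(x)^2 dx.
Compute u'(x) = -6*x**2 - 4*x - 2.
Then u(x)^2 = 4*x**6 + 8*x**5 + 12*x**4 - 4*x**3 - 8*x**2 - 12*x + 9 and u'(x)^2 = 36*x**4 + 48*x**3 + 40*x**2 + 16*x + 4.
Integrate each monomial from 0 to 5 using ∫_0^5 c·x^n dx = c·5^(n+1)/(n+1):
  ∫_0^5 u(x)^2 dx = ∫_0^5 (4*x^6 + 8*x^5 + 12*x^4 - 4*x^3 - 8*x^2 - 12*x + 9) dx. Term by term:
    ∫_0^5 4*x^6 dx = 312500/7;  ∫_0^5 8*x^5 dx = 62500/3;  ∫_0^5 12*x^4 dx = 7500;
    ∫_0^5 -4*x^3 dx = -625;  ∫_0^5 -8*x^2 dx = -1000/3;  ∫_0^5 -12*x dx = -150;
    ∫_0^5 9 dx = 45.
  Sum: 312500/7 + 62500/3 + 7500 − 625 − 1000/3 − 150 + 45 = 503390/7.
  ∫_0^5 u'(x)^2 dx = ∫_0^5 (36*x^4 + 48*x^3 + 40*x^2 + 16*x + 4) dx. Term by term:
    ∫_0^5 36*x^4 dx = 22500;  ∫_0^5 48*x^3 dx = 7500;  ∫_0^5 40*x^2 dx = 5000/3;
    ∫_0^5 16*x dx = 200;  ∫_0^5 4 dx = 20.
  Sum: 22500 + 7500 + 5000/3 + 200 + 20 = 95660/3.
Adding: ||u||_{H^1}^2 = 503390/7 + 95660/3 = 2179790/21.


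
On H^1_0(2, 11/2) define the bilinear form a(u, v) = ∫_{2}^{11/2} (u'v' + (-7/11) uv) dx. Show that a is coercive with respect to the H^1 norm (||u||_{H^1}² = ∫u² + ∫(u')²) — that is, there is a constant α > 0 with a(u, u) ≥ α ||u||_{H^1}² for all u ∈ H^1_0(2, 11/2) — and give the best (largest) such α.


α = (-343 + 44*π^2)/(11*(4*π^2 + 49))

Coercivity of a(·,·) on H^1_0(2, 11/2) means a(u, u) ≥ α ||u||_{H^1}² for every u ∈ H^1_0.
The interval has length L = 7/2, and Poincaré/coercivity depend only on L. Here a(u, u) = ∫(u')² + (-7/11)·∫u².
Here c = -7/11 < 0 with |c| < (π/L)² = 4*π^2/49, so coercivity still holds. The condition a(u,u) ≥ α||u||_{H^1}² reads (1−α)∫(u')² ≥ (α−c)∫u². Any admissible α is ≤ 1 (rapidly oscillating u have ∫u²/∫(u')² → 0), and α = 1 would force 0 ≥ (1−c)∫u², impossible since c < 1; so 1−α > 0. By the sharp Poincaré inequality on H^1_0 of an interval of length L, ∫(u')² ≥ (π/L)²∫u² with equality for the first sine mode sin(π(x−x₀)/L) (x₀ the left endpoint), so the inequality holds for all u iff (1−α)(π/L)² ≥ α − c, i.e. α ≤ ((π/L)² + c)/((π/L)² + 1) = (1 + c(L/π)²)/(1 + (L/π)²). (Direct route, valid since c ≤ 0: Poincaré gives c∫u² ≥ c(L/π)²∫(u')², so a(u,u) ≥ (1 + c(L/π)²)∫(u')², while ||u||_{H^1}² ≤ (1 + (L/π)²)∫(u')²; dividing yields the same α.) With (π/L)² = 4*π^2/49 and c = -7/11, the largest admissible constant is α = ((π/L)² + c)/((π/L)² + 1).
Simplifying, α = (-343 + 44*π^2)/(11*(4*π^2 + 49)).


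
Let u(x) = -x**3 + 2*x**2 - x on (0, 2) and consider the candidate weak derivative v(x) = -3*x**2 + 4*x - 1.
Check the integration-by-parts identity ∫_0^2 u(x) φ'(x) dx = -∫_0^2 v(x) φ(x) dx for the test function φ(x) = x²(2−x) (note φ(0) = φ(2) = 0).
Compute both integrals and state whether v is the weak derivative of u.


LHS = 4/3, RHS = 4/3. Yes, v = u' weakly.

u(x) = -x**3 + 2*x**2 - x, classical derivative u'(x) = -3*x**2 + 4*x - 1.
φ(x) = x²(2−x), so φ'(x) = x*(4 - 3*x).
Note φ(0) = φ(2) = 0, so the boundary term u·φ vanishes.
LHS = ∫_0^2 u(x) φ'(x) dx = ∫_0^2 (3*x^5 - 10*x^4 + 11*x^3 - 4*x^2) dx. Term by term:
  ∫_0^2 3*x^5 dx = 32;  ∫_0^2 -10*x^4 dx = -64;  ∫_0^2 11*x^3 dx = 44;
  ∫_0^2 -4*x^2 dx = -32/3.
Sum: 32 − 64 + 44 − 32/3 = 4/3.
So LHS = 4/3.
∫_0^2 v(x) φ(x) dx = ∫_0^2 (3*x^5 - 10*x^4 + 9*x^3 - 2*x^2) dx. Term by term:
  ∫_0^2 3*x^5 dx = 32;  ∫_0^2 -10*x^4 dx = -64;  ∫_0^2 9*x^3 dx = 36;
  ∫_0^2 -2*x^2 dx = -16/3.
Sum: 32 − 64 + 36 − 16/3 = -4/3.
So RHS = -∫_0^2 v(x) φ(x) dx = 4/3.
LHS = RHS, so the identity holds for this test φ.
Moreover u is smooth here and v(x) = u'(x) = -3*x**2 + 4*x - 1 pointwise, so the identity holds for every test function. Hence v is the weak derivative of u.


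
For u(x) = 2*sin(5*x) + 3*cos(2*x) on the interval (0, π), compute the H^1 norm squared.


||u||_{H^1(0,π)}^2 = 200/7 + 149*π/2

u'(x) = -6*sin(2*x) + 10*cos(5*x).
Expand u² and (u')² and integrate term by term on (0, π), using: for integers n ≥ 1, ∫_0^π sin²(nx) dx = ∫_0^π cos²(nx) dx = π/2; for n ≠ n', ∫_0^π sin(nx)sin(n'x) dx = ∫_0^π cos(nx)cos(n'x) dx = 0; and by product-to-sum, ∫_0^π sin(nx)cos(n'x) dx = ½∫_0^π [sin((n+n')x) + sin((n−n')x)] dx, which is 0 when n+n' is even and 2n/(n²−n'²) when n+n' is odd (it need not vanish on (0, π)).
  u² squared terms: (2)²·∫sin(5x)² dx = 4·π/2 = 2*π;  (3)²·∫cos(2x)² dx = 9·π/2 = 9*π/2.
  u² cross terms: 2·(2)·(3)·∫sin(5x)·cos(2x) dx = 12·(10/21) = 40/7.
  So ∫_0^π u² dx = 2*π + 9*π/2 + 40/7 = 40/7 + 13*π/2.
  (u')² squared terms: (-6)²·∫sin(2x)² dx = 36·π/2 = 18*π;  (10)²·∫cos(5x)² dx = 100·π/2 = 50*π.
  (u')² cross terms: 2·(-6)·(10)·∫sin(2x)·cos(5x) dx = -120·(-4/21) = 160/7.
  So ∫_0^π (u')² dx = 18*π + 50*π + 160/7 = 160/7 + 68*π.
||u||_{H^1}^2 = (40/7 + 13*π/2) + (160/7 + 68*π) = 200/7 + 149*π/2.
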